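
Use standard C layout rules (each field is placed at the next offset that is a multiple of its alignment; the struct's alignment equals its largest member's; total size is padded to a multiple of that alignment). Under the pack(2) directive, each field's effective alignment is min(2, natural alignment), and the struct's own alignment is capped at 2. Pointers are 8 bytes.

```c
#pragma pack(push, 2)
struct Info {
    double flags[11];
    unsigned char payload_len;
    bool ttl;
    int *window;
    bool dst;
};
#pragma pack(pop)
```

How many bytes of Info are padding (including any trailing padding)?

1

flags at 0 (size 88, align 2) → ends 88
payload_len at 88 (size 1, align 1) → ends 89
ttl at 89 (size 1, align 1) → ends 90
window at 90 (size 8, align 2) → ends 98
dst at 98 (size 1, align 1) → ends 99
tail pad 1 to reach multiple of 2
total 100 bytes, alignment 2
data bytes 99, size 100 → padding 1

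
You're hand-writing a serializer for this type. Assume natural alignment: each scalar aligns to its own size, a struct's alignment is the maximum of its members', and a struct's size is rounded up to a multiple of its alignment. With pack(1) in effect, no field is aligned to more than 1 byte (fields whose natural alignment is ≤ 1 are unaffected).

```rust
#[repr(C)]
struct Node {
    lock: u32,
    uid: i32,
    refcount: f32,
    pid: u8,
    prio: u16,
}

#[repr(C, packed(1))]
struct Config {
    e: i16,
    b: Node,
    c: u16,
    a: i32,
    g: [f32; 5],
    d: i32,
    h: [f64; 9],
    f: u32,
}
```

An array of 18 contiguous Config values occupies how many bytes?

2232

Node: @0: lock [4B, align 4] → 4; @4: uid [4B, align 4] → 8; @8: refcount [4B, align 4] → 12; @12: pid [1B, align 1] → 13; +1 pad (align 2); @14: prio [2B, align 2] → 16; size 16, align 4
@0: e [2B, align 1] → 2
@2: b [16B, align 1] → 18
@18: c [2B, align 1] → 20
@20: a [4B, align 1] → 24
@24: g [20B, align 1] → 44
@44: d [4B, align 1] → 48
@48: h [72B, align 1] → 120
@120: f [4B, align 1] → 124
size 124, align 1
array of 18: 18 × 124 = 2232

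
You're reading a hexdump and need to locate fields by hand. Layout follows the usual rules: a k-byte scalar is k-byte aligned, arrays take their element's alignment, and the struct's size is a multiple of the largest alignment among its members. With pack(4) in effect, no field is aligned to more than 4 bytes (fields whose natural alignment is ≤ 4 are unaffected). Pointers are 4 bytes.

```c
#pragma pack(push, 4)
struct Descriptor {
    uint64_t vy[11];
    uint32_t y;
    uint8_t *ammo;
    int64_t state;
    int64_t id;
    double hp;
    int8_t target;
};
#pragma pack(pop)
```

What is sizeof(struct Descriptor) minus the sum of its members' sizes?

@0: vy [88B, align 4] → 88
@88: y [4B, align 4] → 92
@92: ammo [4B, align 4] → 96
@96: state [8B, align 4] → 104
@104: id [8B, align 4] → 112
@112: hp [8B, align 4] → 120
@120: target [1B, align 1] → 121
+3 tail pad (align 4)
size 124, align 4
data bytes 121, size 124 → padding 3

3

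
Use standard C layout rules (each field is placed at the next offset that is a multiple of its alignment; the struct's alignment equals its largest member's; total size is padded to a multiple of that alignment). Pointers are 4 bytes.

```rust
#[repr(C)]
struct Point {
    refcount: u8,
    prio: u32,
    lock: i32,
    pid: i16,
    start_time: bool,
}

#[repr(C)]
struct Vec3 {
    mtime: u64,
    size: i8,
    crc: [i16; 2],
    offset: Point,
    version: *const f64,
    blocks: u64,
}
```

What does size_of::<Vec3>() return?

Point: refcount at 0 (size 1, align 1) → ends 1; pad 3 to align 4 for prio; prio at 4 (size 4, align 4) → ends 8; lock at 8 (size 4, align 4) → ends 12; pid at 12 (size 2, align 2) → ends 14; start_time at 14 (size 1, align 1) → ends 15; tail pad 1 to reach multiple of 4; total 16 bytes, alignment 4
mtime at 0 (size 8, align 8) → ends 8
size at 8 (size 1, align 1) → ends 9
pad 1 to align 2 for crc
crc at 10 (size 4, align 2) → ends 14
pad 2 to align 4 for offset
offset at 16 (size 16, align 4) → ends 32
version at 32 (size 4, align 4) → ends 36
pad 4 to align 8 for blocks
blocks at 40 (size 8, align 8) → ends 48
total 48 bytes, alignment 8

48 bytes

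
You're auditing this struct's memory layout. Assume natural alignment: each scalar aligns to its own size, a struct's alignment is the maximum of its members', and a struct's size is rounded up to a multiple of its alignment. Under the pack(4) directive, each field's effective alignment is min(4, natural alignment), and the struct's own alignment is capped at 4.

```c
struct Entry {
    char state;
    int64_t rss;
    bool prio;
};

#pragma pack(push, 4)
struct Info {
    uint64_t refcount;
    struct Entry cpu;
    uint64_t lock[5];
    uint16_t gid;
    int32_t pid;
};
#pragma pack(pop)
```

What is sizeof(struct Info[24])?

Entry: state at 0 (size 1, align 1) → ends 1; pad 7 to align 8 for rss; rss at 8 (size 8, align 8) → ends 16; prio at 16 (size 1, align 1) → ends 17; tail pad 7 to reach multiple of 8; total 24 bytes, alignment 8
refcount at 0 (size 8, align 4) → ends 8
cpu at 8 (size 24, align 4) → ends 32
lock at 32 (size 40, align 4) → ends 72
gid at 72 (size 2, align 2) → ends 74
pad 2 to align 4 for pid
pid at 76 (size 4, align 4) → ends 80
total 80 bytes, alignment 4
array of 24: 24 × 80 = 1920

1920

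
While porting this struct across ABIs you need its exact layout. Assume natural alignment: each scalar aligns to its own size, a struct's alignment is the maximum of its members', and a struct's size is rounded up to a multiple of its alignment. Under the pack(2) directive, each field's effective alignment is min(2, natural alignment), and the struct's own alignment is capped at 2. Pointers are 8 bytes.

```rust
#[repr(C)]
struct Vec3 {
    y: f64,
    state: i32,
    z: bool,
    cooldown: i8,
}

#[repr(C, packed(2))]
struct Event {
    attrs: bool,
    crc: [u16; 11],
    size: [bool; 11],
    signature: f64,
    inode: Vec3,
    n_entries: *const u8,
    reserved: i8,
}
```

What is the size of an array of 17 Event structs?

Vec3: 0..8  y  (8B, 8-aligned); 8..12  state  (4B, 4-aligned); 12..13  z  (1B, 1-aligned); 13..14  cooldown  (1B, 1-aligned); 14..16  -- tail padding (2B); sizeof = 16, alignof = 8
0..1  attrs  (1B, 1-aligned)
1..2  -- padding (1B)
2..24  crc  (22B, 2-aligned)
24..35  size  (11B, 1-aligned)
35..36  -- padding (1B)
36..44  signature  (8B, 2-aligned)
44..60  inode  (16B, 2-aligned)
60..68  n_entries  (8B, 2-aligned)
68..69  reserved  (1B, 1-aligned)
69..70  -- tail padding (1B)
sizeof = 70, alignof = 2
array of 17: 17 × 70 = 1190

1190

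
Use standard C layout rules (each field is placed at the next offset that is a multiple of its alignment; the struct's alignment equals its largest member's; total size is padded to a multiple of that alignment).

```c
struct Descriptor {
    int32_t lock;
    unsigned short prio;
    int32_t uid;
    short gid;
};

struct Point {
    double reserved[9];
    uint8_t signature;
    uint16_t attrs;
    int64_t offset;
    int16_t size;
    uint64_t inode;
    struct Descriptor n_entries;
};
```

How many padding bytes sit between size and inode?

Descriptor: @0: lock [4B, align 4] → 4; @4: prio [2B, align 2] → 6; +2 pad (align 4); @8: uid [4B, align 4] → 12; @12: gid [2B, align 2] → 14; +2 tail pad (align 4); size 16, align 4
@0: reserved [72B, align 8] → 72
@72: signature [1B, align 1] → 73
+1 pad (align 2)
@74: attrs [2B, align 2] → 76
+4 pad (align 8)
@80: offset [8B, align 8] → 88
@88: size [2B, align 2] → 90
+6 pad (align 8)
@96: inode [8B, align 8] → 104

6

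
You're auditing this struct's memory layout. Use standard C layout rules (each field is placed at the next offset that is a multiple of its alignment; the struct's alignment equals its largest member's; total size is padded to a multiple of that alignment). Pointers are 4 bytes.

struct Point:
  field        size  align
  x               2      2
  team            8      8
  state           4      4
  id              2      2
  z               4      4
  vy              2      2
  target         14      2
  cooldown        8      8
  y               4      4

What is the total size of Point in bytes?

64

0..2  x  (2B, 2-aligned)
2..8  -- padding (6B)
8..16  team  (8B, 8-aligned)
16..20  state  (4B, 4-aligned)
20..22  id  (2B, 2-aligned)
22..24  -- padding (2B)
24..28  z  (4B, 4-aligned)
28..30  vy  (2B, 2-aligned)
30..44  target  (14B, 2-aligned)
44..48  -- padding (4B)
48..56  cooldown  (8B, 8-aligned)
56..60  y  (4B, 4-aligned)
60..64  -- tail padding (4B)
sizeof = 64, alignof = 8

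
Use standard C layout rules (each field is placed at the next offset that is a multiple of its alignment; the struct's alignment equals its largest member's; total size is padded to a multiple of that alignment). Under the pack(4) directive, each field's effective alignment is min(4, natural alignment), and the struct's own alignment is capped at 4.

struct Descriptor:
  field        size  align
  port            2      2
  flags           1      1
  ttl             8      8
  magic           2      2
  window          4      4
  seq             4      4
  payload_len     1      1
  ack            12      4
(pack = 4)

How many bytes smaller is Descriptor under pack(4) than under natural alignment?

8

natural layout:
  0..2  port  (2B, 2-aligned)
  2..3  flags  (1B, 1-aligned)
  3..8  -- padding (5B)
  8..16  ttl  (8B, 8-aligned)
  16..18  magic  (2B, 2-aligned)
  18..20  -- padding (2B)
  20..24  window  (4B, 4-aligned)
  24..28  seq  (4B, 4-aligned)
  28..29  payload_len  (1B, 1-aligned)
  29..32  -- padding (3B)
  32..44  ack  (12B, 4-aligned)
  44..48  -- tail padding (4B)
  sizeof = 48, alignof = 8
packed(4) layout:
  0..2  port  (2B, 2-aligned)
  2..3  flags  (1B, 1-aligned)
  3..4  -- padding (1B)
  4..12  ttl  (8B, 4-aligned)
  12..14  magic  (2B, 2-aligned)
  14..16  -- padding (2B)
  16..20  window  (4B, 4-aligned)
  20..24  seq  (4B, 4-aligned)
  24..25  payload_len  (1B, 1-aligned)
  25..28  -- padding (3B)
  28..40  ack  (12B, 4-aligned)
  sizeof = 40, alignof = 4
48 − 40 = 8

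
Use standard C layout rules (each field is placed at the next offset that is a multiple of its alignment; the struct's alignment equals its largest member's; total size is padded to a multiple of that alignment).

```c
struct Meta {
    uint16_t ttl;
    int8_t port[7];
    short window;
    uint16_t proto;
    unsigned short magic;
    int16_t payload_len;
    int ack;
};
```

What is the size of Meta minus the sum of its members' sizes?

@0: ttl [2B, align 2] → 2
@2: port [7B, align 1] → 9
+1 pad (align 2)
@10: window [2B, align 2] → 12
@12: proto [2B, align 2] → 14
@14: magic [2B, align 2] → 16
@16: payload_len [2B, align 2] → 18
+2 pad (align 4)
@20: ack [4B, align 4] → 24
size 24, align 4
data bytes 21, size 24 → padding 3

3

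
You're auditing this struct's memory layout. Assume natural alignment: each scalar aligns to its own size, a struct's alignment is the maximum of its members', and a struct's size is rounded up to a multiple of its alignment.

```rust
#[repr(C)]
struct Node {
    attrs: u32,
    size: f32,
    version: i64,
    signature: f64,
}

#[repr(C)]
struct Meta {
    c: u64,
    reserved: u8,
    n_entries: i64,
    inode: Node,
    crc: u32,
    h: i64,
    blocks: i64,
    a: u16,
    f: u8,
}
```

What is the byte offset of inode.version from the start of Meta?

32

Node: 0..4  attrs  (4B, 4-aligned); 4..8  size  (4B, 4-aligned); 8..16  version  (8B, 8-aligned); 16..24  signature  (8B, 8-aligned); sizeof = 24, alignof = 8
0..8  c  (8B, 8-aligned)
8..9  reserved  (1B, 1-aligned)
9..16  -- padding (7B)
16..24  n_entries  (8B, 8-aligned)
24..48  inode  (24B, 8-aligned)
within Node: version at 8
24 + 8 = 32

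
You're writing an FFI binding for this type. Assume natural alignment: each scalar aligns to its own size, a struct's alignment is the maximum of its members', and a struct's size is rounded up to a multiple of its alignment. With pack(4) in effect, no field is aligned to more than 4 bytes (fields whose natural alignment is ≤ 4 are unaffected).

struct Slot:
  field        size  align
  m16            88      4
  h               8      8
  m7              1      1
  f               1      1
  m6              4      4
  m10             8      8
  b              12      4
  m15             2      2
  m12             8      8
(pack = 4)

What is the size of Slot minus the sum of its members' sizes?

@0: m16 [88B, align 4] → 88
@88: h [8B, align 4] → 96
@96: m7 [1B, align 1] → 97
@97: f [1B, align 1] → 98
+2 pad (align 4)
@100: m6 [4B, align 4] → 104
@104: m10 [8B, align 4] → 112
@112: b [12B, align 4] → 124
@124: m15 [2B, align 2] → 126
+2 pad (align 4)
@128: m12 [8B, align 4] → 136
size 136, align 4
data bytes 132, size 136 → padding 4

4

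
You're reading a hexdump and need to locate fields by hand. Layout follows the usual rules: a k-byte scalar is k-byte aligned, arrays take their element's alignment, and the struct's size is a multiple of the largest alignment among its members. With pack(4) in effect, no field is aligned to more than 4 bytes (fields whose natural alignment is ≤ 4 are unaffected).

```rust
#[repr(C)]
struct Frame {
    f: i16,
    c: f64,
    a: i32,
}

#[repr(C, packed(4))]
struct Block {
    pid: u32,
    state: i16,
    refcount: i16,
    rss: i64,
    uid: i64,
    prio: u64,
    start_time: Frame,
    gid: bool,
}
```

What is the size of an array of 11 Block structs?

660

Frame: @0: f [2B, align 2] → 2; +6 pad (align 8); @8: c [8B, align 8] → 16; @16: a [4B, align 4] → 20; +4 tail pad (align 8); size 24, align 8
@0: pid [4B, align 4] → 4
@4: state [2B, align 2] → 6
@6: refcount [2B, align 2] → 8
@8: rss [8B, align 4] → 16
@16: uid [8B, align 4] → 24
@24: prio [8B, align 4] → 32
@32: start_time [24B, align 4] → 56
@56: gid [1B, align 1] → 57
+3 tail pad (align 4)
size 60, align 4
array of 11: 11 × 60 = 660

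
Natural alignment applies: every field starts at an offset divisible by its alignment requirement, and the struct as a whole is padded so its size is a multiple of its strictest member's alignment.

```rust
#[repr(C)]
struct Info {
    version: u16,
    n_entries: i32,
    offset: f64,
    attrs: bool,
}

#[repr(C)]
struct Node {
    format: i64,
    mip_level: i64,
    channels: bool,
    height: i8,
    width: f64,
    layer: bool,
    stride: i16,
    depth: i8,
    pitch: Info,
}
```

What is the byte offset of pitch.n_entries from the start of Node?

Info: version at 0 (size 2, align 2) → ends 2; pad 2 to align 4 for n_entries; n_entries at 4 (size 4, align 4) → ends 8; offset at 8 (size 8, align 8) → ends 16; attrs at 16 (size 1, align 1) → ends 17; tail pad 7 to reach multiple of 8; total 24 bytes, alignment 8
format at 0 (size 8, align 8) → ends 8
mip_level at 8 (size 8, align 8) → ends 16
channels at 16 (size 1, align 1) → ends 17
height at 17 (size 1, align 1) → ends 18
pad 6 to align 8 for width
width at 24 (size 8, align 8) → ends 32
layer at 32 (size 1, align 1) → ends 33
pad 1 to align 2 for stride
stride at 34 (size 2, align 2) → ends 36
depth at 36 (size 1, align 1) → ends 37
pad 3 to align 8 for pitch
pitch at 40 (size 24, align 8) → ends 64
within Info: n_entries at 4
40 + 4 = 44

44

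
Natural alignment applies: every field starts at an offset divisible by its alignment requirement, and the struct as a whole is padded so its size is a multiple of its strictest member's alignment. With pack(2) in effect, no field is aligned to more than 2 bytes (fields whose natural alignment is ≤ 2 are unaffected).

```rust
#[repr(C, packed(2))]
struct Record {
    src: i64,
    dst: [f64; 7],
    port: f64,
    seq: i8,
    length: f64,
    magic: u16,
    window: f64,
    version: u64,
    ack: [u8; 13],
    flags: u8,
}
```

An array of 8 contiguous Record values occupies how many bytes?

0..8  src  (8B, 2-aligned)
8..64  dst  (56B, 2-aligned)
64..72  port  (8B, 2-aligned)
72..73  seq  (1B, 1-aligned)
73..74  -- padding (1B)
74..82  length  (8B, 2-aligned)
82..84  magic  (2B, 2-aligned)
84..92  window  (8B, 2-aligned)
92..100  version  (8B, 2-aligned)
100..113  ack  (13B, 1-aligned)
113..114  flags  (1B, 1-aligned)
sizeof = 114, alignof = 2
array of 8: 8 × 114 = 912

912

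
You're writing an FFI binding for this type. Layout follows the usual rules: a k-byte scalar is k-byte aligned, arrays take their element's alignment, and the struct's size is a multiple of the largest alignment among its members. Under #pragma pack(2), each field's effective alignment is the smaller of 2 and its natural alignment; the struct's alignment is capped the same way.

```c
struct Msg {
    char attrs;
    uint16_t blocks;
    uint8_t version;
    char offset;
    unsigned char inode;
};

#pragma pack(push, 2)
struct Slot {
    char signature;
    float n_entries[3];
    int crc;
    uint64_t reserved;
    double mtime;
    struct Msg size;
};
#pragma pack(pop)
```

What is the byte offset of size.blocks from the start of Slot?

Msg: @0: attrs [1B, align 1] → 1; +1 pad (align 2); @2: blocks [2B, align 2] → 4; @4: version [1B, align 1] → 5; @5: offset [1B, align 1] → 6; @6: inode [1B, align 1] → 7; +1 tail pad (align 2); size 8, align 2
@0: signature [1B, align 1] → 1
+1 pad (align 2)
@2: n_entries [12B, align 2] → 14
@14: crc [4B, align 2] → 18
@18: reserved [8B, align 2] → 26
@26: mtime [8B, align 2] → 34
@34: size [8B, align 2] → 42
within Msg: blocks at 2
34 + 2 = 36

36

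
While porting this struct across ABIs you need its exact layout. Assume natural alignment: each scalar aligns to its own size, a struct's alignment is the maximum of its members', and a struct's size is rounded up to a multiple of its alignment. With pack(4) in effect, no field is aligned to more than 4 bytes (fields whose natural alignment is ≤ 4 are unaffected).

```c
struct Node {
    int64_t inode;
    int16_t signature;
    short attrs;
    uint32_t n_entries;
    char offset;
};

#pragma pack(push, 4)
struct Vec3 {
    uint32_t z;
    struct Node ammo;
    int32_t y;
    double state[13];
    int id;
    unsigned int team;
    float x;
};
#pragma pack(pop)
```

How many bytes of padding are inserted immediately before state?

0

Node: @0: inode [8B, align 8] → 8; @8: signature [2B, align 2] → 10; @10: attrs [2B, align 2] → 12; @12: n_entries [4B, align 4] → 16; @16: offset [1B, align 1] → 17; +7 tail pad (align 8); size 24, align 8
@0: z [4B, align 4] → 4
@4: ammo [24B, align 4] → 28
@28: y [4B, align 4] → 32
@32: state [104B, align 4] → 136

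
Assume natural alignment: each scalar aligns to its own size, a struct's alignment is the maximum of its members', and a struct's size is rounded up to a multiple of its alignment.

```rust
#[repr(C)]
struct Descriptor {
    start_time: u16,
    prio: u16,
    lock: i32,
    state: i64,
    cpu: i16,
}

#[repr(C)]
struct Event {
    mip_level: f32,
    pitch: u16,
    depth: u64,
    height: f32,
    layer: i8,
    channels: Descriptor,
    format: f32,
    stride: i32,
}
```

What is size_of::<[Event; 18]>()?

Descriptor: start_time at 0 (size 2, align 2) → ends 2; prio at 2 (size 2, align 2) → ends 4; lock at 4 (size 4, align 4) → ends 8; state at 8 (size 8, align 8) → ends 16; cpu at 16 (size 2, align 2) → ends 18; tail pad 6 to reach multiple of 8; total 24 bytes, alignment 8
mip_level at 0 (size 4, align 4) → ends 4
pitch at 4 (size 2, align 2) → ends 6
pad 2 to align 8 for depth
depth at 8 (size 8, align 8) → ends 16
height at 16 (size 4, align 4) → ends 20
layer at 20 (size 1, align 1) → ends 21
pad 3 to align 8 for channels
channels at 24 (size 24, align 8) → ends 48
format at 48 (size 4, align 4) → ends 52
stride at 52 (size 4, align 4) → ends 56
total 56 bytes, alignment 8
array of 18: 18 × 56 = 1008

1008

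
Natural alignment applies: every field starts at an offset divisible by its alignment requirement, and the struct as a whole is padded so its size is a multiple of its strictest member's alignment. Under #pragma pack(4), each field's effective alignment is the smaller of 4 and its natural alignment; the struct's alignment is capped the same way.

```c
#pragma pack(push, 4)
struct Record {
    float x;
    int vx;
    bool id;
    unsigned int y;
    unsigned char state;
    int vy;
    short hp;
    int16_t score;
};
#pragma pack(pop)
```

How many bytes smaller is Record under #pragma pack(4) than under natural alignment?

natural layout:
  0..4  x  (4B, 4-aligned)
  4..8  vx  (4B, 4-aligned)
  8..9  id  (1B, 1-aligned)
  9..12  -- padding (3B)
  12..16  y  (4B, 4-aligned)
  16..17  state  (1B, 1-aligned)
  17..20  -- padding (3B)
  20..24  vy  (4B, 4-aligned)
  24..26  hp  (2B, 2-aligned)
  26..28  score  (2B, 2-aligned)
  sizeof = 28, alignof = 4
packed(4) layout:
  0..4  x  (4B, 4-aligned)
  4..8  vx  (4B, 4-aligned)
  8..9  id  (1B, 1-aligned)
  9..12  -- padding (3B)
  12..16  y  (4B, 4-aligned)
  16..17  state  (1B, 1-aligned)
  17..20  -- padding (3B)
  20..24  vy  (4B, 4-aligned)
  24..26  hp  (2B, 2-aligned)
  26..28  score  (2B, 2-aligned)
  sizeof = 28, alignof = 4
28 − 28 = 0

0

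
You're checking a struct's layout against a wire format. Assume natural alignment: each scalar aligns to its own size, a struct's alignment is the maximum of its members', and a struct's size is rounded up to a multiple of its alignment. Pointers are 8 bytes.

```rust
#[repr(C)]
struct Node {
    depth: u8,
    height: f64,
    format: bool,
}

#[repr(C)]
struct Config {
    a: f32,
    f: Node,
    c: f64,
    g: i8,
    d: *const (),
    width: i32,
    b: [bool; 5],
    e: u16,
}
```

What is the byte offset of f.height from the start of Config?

16

Node: @0: depth [1B, align 1] → 1; +7 pad (align 8); @8: height [8B, align 8] → 16; @16: format [1B, align 1] → 17; +7 tail pad (align 8); size 24, align 8
@0: a [4B, align 4] → 4
+4 pad (align 8)
@8: f [24B, align 8] → 32
within Node: height at 8
8 + 8 = 16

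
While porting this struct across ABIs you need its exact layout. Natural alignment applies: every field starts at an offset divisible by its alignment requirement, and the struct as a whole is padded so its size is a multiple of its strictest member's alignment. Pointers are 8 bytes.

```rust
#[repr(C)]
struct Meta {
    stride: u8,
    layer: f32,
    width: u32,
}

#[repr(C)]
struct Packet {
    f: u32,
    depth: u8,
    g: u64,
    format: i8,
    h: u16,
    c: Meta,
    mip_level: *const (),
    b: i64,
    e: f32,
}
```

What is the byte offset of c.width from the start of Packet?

Meta: @0: stride [1B, align 1] → 1; +3 pad (align 4); @4: layer [4B, align 4] → 8; @8: width [4B, align 4] → 12; size 12, align 4
@0: f [4B, align 4] → 4
@4: depth [1B, align 1] → 5
+3 pad (align 8)
@8: g [8B, align 8] → 16
@16: format [1B, align 1] → 17
+1 pad (align 2)
@18: h [2B, align 2] → 20
@20: c [12B, align 4] → 32
within Meta: width at 8
20 + 8 = 28

28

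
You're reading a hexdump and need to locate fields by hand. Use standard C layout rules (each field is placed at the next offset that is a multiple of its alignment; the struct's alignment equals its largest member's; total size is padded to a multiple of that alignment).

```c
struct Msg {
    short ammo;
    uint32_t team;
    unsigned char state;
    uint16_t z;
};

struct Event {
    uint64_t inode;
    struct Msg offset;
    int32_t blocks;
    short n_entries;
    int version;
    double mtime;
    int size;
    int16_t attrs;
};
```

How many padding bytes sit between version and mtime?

Msg: ammo at 0 (size 2, align 2) → ends 2; pad 2 to align 4 for team; team at 4 (size 4, align 4) → ends 8; state at 8 (size 1, align 1) → ends 9; pad 1 to align 2 for z; z at 10 (size 2, align 2) → ends 12; total 12 bytes, alignment 4
inode at 0 (size 8, align 8) → ends 8
offset at 8 (size 12, align 4) → ends 20
blocks at 20 (size 4, align 4) → ends 24
n_entries at 24 (size 2, align 2) → ends 26
pad 2 to align 4 for version
version at 28 (size 4, align 4) → ends 32
mtime at 32 (size 8, align 8) → ends 40

0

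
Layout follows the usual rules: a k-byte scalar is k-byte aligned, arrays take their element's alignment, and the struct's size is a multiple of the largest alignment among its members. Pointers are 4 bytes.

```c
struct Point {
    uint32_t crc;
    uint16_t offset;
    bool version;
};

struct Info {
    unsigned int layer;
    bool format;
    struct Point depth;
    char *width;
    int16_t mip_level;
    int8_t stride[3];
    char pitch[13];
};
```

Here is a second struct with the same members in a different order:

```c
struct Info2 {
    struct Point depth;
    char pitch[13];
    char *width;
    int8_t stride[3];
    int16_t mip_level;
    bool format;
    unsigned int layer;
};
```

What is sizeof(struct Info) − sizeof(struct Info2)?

0

Point: crc at 0 (size 4, align 4) → ends 4; offset at 4 (size 2, align 2) → ends 6; version at 6 (size 1, align 1) → ends 7; tail pad 1 to reach multiple of 4; total 8 bytes, alignment 4
layer at 0 (size 4, align 4) → ends 4
format at 4 (size 1, align 1) → ends 5
pad 3 to align 4 for depth
depth at 8 (size 8, align 4) → ends 16
width at 16 (size 4, align 4) → ends 20
mip_level at 20 (size 2, align 2) → ends 22
stride at 22 (size 3, align 1) → ends 25
pitch at 25 (size 13, align 1) → ends 38
tail pad 2 to reach multiple of 4
total 40 bytes, alignment 4
— Info2 —
depth at 0 (size 8, align 4) → ends 8
pitch at 8 (size 13, align 1) → ends 21
pad 3 to align 4 for width
width at 24 (size 4, align 4) → ends 28
stride at 28 (size 3, align 1) → ends 31
pad 1 to align 2 for mip_level
mip_level at 32 (size 2, align 2) → ends 34
format at 34 (size 1, align 1) → ends 35
pad 1 to align 4 for layer
layer at 36 (size 4, align 4) → ends 40
total 40 bytes, alignment 4
40 − 40 = 0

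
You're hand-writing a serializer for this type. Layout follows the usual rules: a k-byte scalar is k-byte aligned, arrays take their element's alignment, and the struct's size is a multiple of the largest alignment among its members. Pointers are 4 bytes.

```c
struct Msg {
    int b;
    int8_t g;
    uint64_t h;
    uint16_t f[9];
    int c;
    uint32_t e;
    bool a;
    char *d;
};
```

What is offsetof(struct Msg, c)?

36

0..4  b  (4B, 4-aligned)
4..5  g  (1B, 1-aligned)
5..8  -- padding (3B)
8..16  h  (8B, 8-aligned)
16..34  f  (18B, 2-aligned)
34..36  -- padding (2B)
36..40  c  (4B, 4-aligned)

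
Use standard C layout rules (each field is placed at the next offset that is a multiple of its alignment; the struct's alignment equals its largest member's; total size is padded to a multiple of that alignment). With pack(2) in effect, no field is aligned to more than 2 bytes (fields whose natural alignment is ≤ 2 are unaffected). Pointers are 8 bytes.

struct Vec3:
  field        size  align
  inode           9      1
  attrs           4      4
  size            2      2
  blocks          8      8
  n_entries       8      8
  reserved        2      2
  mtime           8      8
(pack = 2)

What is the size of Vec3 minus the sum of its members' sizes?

0..9  inode  (9B, 1-aligned)
9..10  -- padding (1B)
10..14  attrs  (4B, 2-aligned)
14..16  size  (2B, 2-aligned)
16..24  blocks  (8B, 2-aligned)
24..32  n_entries  (8B, 2-aligned)
32..34  reserved  (2B, 2-aligned)
34..42  mtime  (8B, 2-aligned)
sizeof = 42, alignof = 2
data bytes 41, size 42 → padding 1

1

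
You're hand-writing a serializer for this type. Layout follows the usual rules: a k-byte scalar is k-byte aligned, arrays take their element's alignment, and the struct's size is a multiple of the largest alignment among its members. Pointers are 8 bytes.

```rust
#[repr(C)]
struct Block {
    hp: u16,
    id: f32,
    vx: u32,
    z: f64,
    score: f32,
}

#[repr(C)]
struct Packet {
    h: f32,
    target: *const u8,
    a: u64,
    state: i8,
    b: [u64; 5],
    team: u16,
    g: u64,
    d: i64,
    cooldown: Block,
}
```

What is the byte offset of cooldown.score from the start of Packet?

Block: hp at 0 (size 2, align 2) → ends 2; pad 2 to align 4 for id; id at 4 (size 4, align 4) → ends 8; vx at 8 (size 4, align 4) → ends 12; pad 4 to align 8 for z; z at 16 (size 8, align 8) → ends 24; score at 24 (size 4, align 4) → ends 28; tail pad 4 to reach multiple of 8; total 32 bytes, alignment 8
h at 0 (size 4, align 4) → ends 4
pad 4 to align 8 for target
target at 8 (size 8, align 8) → ends 16
a at 16 (size 8, align 8) → ends 24
state at 24 (size 1, align 1) → ends 25
pad 7 to align 8 for b
b at 32 (size 40, align 8) → ends 72
team at 72 (size 2, align 2) → ends 74
pad 6 to align 8 for g
g at 80 (size 8, align 8) → ends 88
d at 88 (size 8, align 8) → ends 96
cooldown at 96 (size 32, align 8) → ends 128
within Block: score at 24
96 + 24 = 120

120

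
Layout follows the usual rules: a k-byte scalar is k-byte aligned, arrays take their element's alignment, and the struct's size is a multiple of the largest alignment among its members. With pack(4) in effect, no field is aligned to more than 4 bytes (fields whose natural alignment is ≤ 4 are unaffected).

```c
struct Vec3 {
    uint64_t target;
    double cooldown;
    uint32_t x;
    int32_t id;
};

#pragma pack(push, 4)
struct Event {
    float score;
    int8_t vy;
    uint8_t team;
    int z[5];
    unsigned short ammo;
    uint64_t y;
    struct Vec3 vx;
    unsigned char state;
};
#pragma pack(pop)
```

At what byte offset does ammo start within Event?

Vec3: @0: target [8B, align 8] → 8; @8: cooldown [8B, align 8] → 16; @16: x [4B, align 4] → 20; @20: id [4B, align 4] → 24; size 24, align 8
@0: score [4B, align 4] → 4
@4: vy [1B, align 1] → 5
@5: team [1B, align 1] → 6
+2 pad (align 4)
@8: z [20B, align 4] → 28
@28: ammo [2B, align 2] → 30

28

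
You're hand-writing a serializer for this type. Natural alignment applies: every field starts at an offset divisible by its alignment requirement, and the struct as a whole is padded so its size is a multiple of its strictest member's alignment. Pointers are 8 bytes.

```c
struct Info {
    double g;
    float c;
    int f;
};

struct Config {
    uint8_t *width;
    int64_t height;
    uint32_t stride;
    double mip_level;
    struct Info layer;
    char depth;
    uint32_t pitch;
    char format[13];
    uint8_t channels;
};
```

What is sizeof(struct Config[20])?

1440

Info: 0..8  g  (8B, 8-aligned); 8..12  c  (4B, 4-aligned); 12..16  f  (4B, 4-aligned); sizeof = 16, alignof = 8
0..8  width  (8B, 8-aligned)
8..16  height  (8B, 8-aligned)
16..20  stride  (4B, 4-aligned)
20..24  -- padding (4B)
24..32  mip_level  (8B, 8-aligned)
32..48  layer  (16B, 8-aligned)
48..49  depth  (1B, 1-aligned)
49..52  -- padding (3B)
52..56  pitch  (4B, 4-aligned)
56..69  format  (13B, 1-aligned)
69..70  channels  (1B, 1-aligned)
70..72  -- tail padding (2B)
sizeof = 72, alignof = 8
array of 20: 20 × 72 = 1440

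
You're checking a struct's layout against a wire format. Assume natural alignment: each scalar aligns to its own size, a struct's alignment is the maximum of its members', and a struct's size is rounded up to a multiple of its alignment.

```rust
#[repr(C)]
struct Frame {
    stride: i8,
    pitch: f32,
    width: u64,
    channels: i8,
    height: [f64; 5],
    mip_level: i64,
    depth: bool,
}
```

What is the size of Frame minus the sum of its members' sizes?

@0: stride [1B, align 1] → 1
+3 pad (align 4)
@4: pitch [4B, align 4] → 8
@8: width [8B, align 8] → 16
@16: channels [1B, align 1] → 17
+7 pad (align 8)
@24: height [40B, align 8] → 64
@64: mip_level [8B, align 8] → 72
@72: depth [1B, align 1] → 73
+7 tail pad (align 8)
size 80, align 8
data bytes 63, size 80 → padding 17

17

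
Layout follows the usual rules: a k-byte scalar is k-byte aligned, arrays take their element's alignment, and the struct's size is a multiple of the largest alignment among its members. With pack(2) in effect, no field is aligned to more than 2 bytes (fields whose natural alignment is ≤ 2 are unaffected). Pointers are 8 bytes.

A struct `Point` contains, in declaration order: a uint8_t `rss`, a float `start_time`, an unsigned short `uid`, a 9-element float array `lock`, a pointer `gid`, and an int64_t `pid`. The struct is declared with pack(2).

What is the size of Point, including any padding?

0..1  rss  (1B, 1-aligned)
1..2  -- padding (1B)
2..6  start_time  (4B, 2-aligned)
6..8  uid  (2B, 2-aligned)
8..44  lock  (36B, 2-aligned)
44..52  gid  (8B, 2-aligned)
52..60  pid  (8B, 2-aligned)
sizeof = 60, alignof = 2

60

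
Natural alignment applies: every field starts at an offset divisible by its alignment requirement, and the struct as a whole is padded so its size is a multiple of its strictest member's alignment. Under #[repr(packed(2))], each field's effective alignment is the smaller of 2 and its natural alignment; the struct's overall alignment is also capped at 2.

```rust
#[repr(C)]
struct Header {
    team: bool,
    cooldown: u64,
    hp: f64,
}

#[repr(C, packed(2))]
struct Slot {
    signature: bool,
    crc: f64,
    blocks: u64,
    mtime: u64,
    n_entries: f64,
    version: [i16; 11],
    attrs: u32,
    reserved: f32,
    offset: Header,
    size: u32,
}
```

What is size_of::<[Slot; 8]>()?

Header: team at 0 (size 1, align 1) → ends 1; pad 7 to align 8 for cooldown; cooldown at 8 (size 8, align 8) → ends 16; hp at 16 (size 8, align 8) → ends 24; total 24 bytes, alignment 8
signature at 0 (size 1, align 1) → ends 1
pad 1 to align 2 for crc
crc at 2 (size 8, align 2) → ends 10
blocks at 10 (size 8, align 2) → ends 18
mtime at 18 (size 8, align 2) → ends 26
n_entries at 26 (size 8, align 2) → ends 34
version at 34 (size 22, align 2) → ends 56
attrs at 56 (size 4, align 2) → ends 60
reserved at 60 (size 4, align 2) → ends 64
offset at 64 (size 24, align 2) → ends 88
size at 88 (size 4, align 2) → ends 92
total 92 bytes, alignment 2
array of 8: 8 × 92 = 736

736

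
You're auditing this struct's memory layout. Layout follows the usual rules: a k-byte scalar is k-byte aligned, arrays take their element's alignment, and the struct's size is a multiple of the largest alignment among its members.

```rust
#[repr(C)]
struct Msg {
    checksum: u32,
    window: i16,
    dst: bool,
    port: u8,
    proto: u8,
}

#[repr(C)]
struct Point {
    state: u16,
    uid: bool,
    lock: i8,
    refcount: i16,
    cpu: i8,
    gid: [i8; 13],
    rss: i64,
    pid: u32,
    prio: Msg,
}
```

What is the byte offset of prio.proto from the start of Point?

44

Msg: checksum at 0 (size 4, align 4) → ends 4; window at 4 (size 2, align 2) → ends 6; dst at 6 (size 1, align 1) → ends 7; port at 7 (size 1, align 1) → ends 8; proto at 8 (size 1, align 1) → ends 9; tail pad 3 to reach multiple of 4; total 12 bytes, alignment 4
state at 0 (size 2, align 2) → ends 2
uid at 2 (size 1, align 1) → ends 3
lock at 3 (size 1, align 1) → ends 4
refcount at 4 (size 2, align 2) → ends 6
cpu at 6 (size 1, align 1) → ends 7
gid at 7 (size 13, align 1) → ends 20
pad 4 to align 8 for rss
rss at 24 (size 8, align 8) → ends 32
pid at 32 (size 4, align 4) → ends 36
prio at 36 (size 12, align 4) → ends 48
within Msg: proto at 8
36 + 8 = 44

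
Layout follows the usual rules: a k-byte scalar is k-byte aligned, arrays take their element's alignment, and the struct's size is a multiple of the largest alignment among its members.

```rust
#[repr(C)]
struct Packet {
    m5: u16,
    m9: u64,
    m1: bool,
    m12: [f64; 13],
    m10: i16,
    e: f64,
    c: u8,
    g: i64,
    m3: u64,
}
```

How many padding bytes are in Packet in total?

m5 at 0 (size 2, align 2) → ends 2
pad 6 to align 8 for m9
m9 at 8 (size 8, align 8) → ends 16
m1 at 16 (size 1, align 1) → ends 17
pad 7 to align 8 for m12
m12 at 24 (size 104, align 8) → ends 128
m10 at 128 (size 2, align 2) → ends 130
pad 6 to align 8 for e
e at 136 (size 8, align 8) → ends 144
c at 144 (size 1, align 1) → ends 145
pad 7 to align 8 for g
g at 152 (size 8, align 8) → ends 160
m3 at 160 (size 8, align 8) → ends 168
total 168 bytes, alignment 8
data bytes 142, size 168 → padding 26

26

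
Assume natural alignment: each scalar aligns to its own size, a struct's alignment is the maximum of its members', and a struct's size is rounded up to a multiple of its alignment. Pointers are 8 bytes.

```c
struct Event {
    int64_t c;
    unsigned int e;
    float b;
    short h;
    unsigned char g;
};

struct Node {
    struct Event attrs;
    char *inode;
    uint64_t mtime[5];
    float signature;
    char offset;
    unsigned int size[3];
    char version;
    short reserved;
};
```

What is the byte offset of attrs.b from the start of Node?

Event: c at 0 (size 8, align 8) → ends 8; e at 8 (size 4, align 4) → ends 12; b at 12 (size 4, align 4) → ends 16; h at 16 (size 2, align 2) → ends 18; g at 18 (size 1, align 1) → ends 19; tail pad 5 to reach multiple of 8; total 24 bytes, alignment 8
attrs at 0 (size 24, align 8) → ends 24
within Event: b at 12
0 + 12 = 12

12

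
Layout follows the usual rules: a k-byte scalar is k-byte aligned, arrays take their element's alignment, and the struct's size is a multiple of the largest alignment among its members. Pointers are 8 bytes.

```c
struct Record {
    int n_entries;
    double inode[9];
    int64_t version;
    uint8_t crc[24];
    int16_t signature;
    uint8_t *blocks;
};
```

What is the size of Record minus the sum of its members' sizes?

0..4  n_entries  (4B, 4-aligned)
4..8  -- padding (4B)
8..80  inode  (72B, 8-aligned)
80..88  version  (8B, 8-aligned)
88..112  crc  (24B, 1-aligned)
112..114  signature  (2B, 2-aligned)
114..120  -- padding (6B)
120..128  blocks  (8B, 8-aligned)
sizeof = 128, alignof = 8
data bytes 118, size 128 → padding 10

10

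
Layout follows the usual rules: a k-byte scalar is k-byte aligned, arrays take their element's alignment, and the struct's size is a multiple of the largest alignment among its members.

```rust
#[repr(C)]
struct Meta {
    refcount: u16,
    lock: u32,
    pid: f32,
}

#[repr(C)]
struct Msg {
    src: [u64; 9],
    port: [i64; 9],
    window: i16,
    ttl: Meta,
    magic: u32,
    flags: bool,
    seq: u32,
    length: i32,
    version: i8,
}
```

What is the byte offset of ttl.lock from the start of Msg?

152

Meta: 0..2  refcount  (2B, 2-aligned); 2..4  -- padding (2B); 4..8  lock  (4B, 4-aligned); 8..12  pid  (4B, 4-aligned); sizeof = 12, alignof = 4
0..72  src  (72B, 8-aligned)
72..144  port  (72B, 8-aligned)
144..146  window  (2B, 2-aligned)
146..148  -- padding (2B)
148..160  ttl  (12B, 4-aligned)
within Meta: lock at 4
148 + 4 = 152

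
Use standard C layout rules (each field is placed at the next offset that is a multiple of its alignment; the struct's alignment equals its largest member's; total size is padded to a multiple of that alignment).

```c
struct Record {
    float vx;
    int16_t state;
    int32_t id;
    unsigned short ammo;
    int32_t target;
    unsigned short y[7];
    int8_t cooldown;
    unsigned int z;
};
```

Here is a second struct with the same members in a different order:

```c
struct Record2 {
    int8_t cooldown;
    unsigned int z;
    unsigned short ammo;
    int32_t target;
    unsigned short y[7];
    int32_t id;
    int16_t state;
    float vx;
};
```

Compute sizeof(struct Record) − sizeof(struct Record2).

0..4  vx  (4B, 4-aligned)
4..6  state  (2B, 2-aligned)
6..8  -- padding (2B)
8..12  id  (4B, 4-aligned)
12..14  ammo  (2B, 2-aligned)
14..16  -- padding (2B)
16..20  target  (4B, 4-aligned)
20..34  y  (14B, 2-aligned)
34..35  cooldown  (1B, 1-aligned)
35..36  -- padding (1B)
36..40  z  (4B, 4-aligned)
sizeof = 40, alignof = 4
— Record2 —
0..1  cooldown  (1B, 1-aligned)
1..4  -- padding (3B)
4..8  z  (4B, 4-aligned)
8..10  ammo  (2B, 2-aligned)
10..12  -- padding (2B)
12..16  target  (4B, 4-aligned)
16..30  y  (14B, 2-aligned)
30..32  -- padding (2B)
32..36  id  (4B, 4-aligned)
36..38  state  (2B, 2-aligned)
38..40  -- padding (2B)
40..44  vx  (4B, 4-aligned)
sizeof = 44, alignof = 4
40 − 44 = -4

-4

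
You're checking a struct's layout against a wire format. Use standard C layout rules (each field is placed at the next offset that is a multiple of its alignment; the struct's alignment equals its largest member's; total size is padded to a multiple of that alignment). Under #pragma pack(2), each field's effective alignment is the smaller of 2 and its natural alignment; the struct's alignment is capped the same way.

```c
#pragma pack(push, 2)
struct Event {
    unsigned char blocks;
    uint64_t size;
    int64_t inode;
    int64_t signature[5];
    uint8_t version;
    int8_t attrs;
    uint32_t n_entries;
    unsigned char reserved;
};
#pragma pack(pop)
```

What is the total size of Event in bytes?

66

blocks at 0 (size 1, align 1) → ends 1
pad 1 to align 2 for size
size at 2 (size 8, align 2) → ends 10
inode at 10 (size 8, align 2) → ends 18
signature at 18 (size 40, align 2) → ends 58
version at 58 (size 1, align 1) → ends 59
attrs at 59 (size 1, align 1) → ends 60
n_entries at 60 (size 4, align 2) → ends 64
reserved at 64 (size 1, align 1) → ends 65
tail pad 1 to reach multiple of 2
total 66 bytes, alignment 2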